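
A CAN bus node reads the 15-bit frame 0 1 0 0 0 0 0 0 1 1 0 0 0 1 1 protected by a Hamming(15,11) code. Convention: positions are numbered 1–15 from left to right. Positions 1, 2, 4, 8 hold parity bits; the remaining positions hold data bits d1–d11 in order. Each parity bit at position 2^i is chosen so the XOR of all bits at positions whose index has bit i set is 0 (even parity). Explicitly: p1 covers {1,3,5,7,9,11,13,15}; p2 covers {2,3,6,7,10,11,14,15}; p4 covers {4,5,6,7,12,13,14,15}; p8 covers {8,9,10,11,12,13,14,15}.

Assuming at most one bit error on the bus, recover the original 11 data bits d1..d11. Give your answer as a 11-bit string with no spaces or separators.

s1 (pos 1,3,5,7,9,11,13,15): 0⊕0⊕0⊕0⊕1⊕0⊕0⊕1 = 0
s2 (pos 2,3,6,7,10,11,14,15): 1⊕0⊕0⊕0⊕1⊕0⊕1⊕1 = 0
s4 (pos 4,5,6,7,12,13,14,15): 0⊕0⊕0⊕0⊕0⊕0⊕1⊕1 = 0
s8 (pos 8,9,10,11,12,13,14,15): 0⊕1⊕1⊕0⊕0⊕0⊕1⊕1 = 0
Syndrome s8…s1 = 0000 → no error.
Read data bits from positions 3,5,6,7,9,10,11,12,13,14,15: 00001100011

00001100011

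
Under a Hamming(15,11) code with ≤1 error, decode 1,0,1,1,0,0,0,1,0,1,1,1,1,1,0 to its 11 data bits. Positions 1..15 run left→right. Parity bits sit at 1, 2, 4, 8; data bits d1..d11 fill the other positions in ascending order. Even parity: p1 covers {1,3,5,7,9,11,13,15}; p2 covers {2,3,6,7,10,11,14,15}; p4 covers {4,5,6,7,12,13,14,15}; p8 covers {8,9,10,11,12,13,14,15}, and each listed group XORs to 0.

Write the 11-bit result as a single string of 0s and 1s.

10000111110

s1 (pos 1,3,5,7,9,11,13,15): 1⊕1⊕0⊕0⊕0⊕1⊕1⊕0 = 0
s2 (pos 2,3,6,7,10,11,14,15): 0⊕1⊕0⊕0⊕1⊕1⊕1⊕0 = 0
s4 (pos 4,5,6,7,12,13,14,15): 1⊕0⊕0⊕0⊕1⊕1⊕1⊕0 = 0
s8 (pos 8,9,10,11,12,13,14,15): 1⊕0⊕1⊕1⊕1⊕1⊕1⊕0 = 0
Syndrome s8…s1 = 0000 → no error.
Read data bits from positions 3,5,6,7,9,10,11,12,13,14,15: 10000111110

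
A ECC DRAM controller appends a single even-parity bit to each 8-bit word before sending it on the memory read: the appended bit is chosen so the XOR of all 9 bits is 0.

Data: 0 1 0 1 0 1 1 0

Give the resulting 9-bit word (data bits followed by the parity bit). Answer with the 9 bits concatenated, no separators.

XOR of the 8 data bits: 0⊕1⊕0⊕1⊕0⊕1⊕1⊕0 = 0
Parity bit = 0 (so all 9 bits XOR to 0).

010101100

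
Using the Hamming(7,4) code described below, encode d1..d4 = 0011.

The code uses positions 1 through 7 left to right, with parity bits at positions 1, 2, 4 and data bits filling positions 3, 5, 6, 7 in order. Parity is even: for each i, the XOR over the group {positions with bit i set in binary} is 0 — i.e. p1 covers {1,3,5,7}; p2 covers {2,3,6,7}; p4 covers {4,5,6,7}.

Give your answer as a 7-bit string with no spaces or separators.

1000011

Place data at non-parity positions: p1 p2 0 p4 0 1 1
p1 (pos 1,3,5,7): XOR of data positions = 0⊕0⊕1 = 1
p2 (pos 2,3,6,7): XOR of data positions = 0⊕1⊕1 = 0
p4 (pos 4,5,6,7): XOR of data positions = 0⊕1⊕1 = 0
Codeword: 1000011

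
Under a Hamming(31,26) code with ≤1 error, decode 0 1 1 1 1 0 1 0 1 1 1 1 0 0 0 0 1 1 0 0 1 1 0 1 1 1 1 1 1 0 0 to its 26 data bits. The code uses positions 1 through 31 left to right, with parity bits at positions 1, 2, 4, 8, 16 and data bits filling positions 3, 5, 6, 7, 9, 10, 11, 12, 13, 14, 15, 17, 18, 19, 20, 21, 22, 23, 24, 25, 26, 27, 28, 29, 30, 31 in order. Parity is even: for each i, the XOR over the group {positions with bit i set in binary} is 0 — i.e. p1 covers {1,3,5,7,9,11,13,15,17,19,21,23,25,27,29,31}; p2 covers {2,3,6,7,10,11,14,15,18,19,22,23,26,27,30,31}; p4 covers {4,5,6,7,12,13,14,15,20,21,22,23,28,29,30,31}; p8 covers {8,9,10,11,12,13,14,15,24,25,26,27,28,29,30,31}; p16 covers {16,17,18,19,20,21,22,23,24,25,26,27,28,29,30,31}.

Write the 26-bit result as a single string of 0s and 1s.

s1 (pos 1,3,5,7,9,11,13,15,17,19,21,23,25,27,29,31): 0⊕1⊕1⊕1⊕1⊕1⊕0⊕0⊕1⊕0⊕1⊕0⊕1⊕1⊕1⊕0 = 0
s2 (pos 2,3,6,7,10,11,14,15,18,19,22,23,26,27,30,31): 1⊕1⊕0⊕1⊕1⊕1⊕0⊕0⊕1⊕0⊕1⊕0⊕1⊕1⊕0⊕0 = 1
s4 (pos 4,5,6,7,12,13,14,15,20,21,22,23,28,29,30,31): 1⊕1⊕0⊕1⊕1⊕0⊕0⊕0⊕0⊕1⊕1⊕0⊕1⊕1⊕0⊕0 = 0
s8 (pos 8,9,10,11,12,13,14,15,24,25,26,27,28,29,30,31): 0⊕1⊕1⊕1⊕1⊕0⊕0⊕0⊕1⊕1⊕1⊕1⊕1⊕1⊕0⊕0 = 0
s16 (pos 16,17,18,19,20,21,22,23,24,25,26,27,28,29,30,31): 0⊕1⊕1⊕0⊕0⊕1⊕1⊕0⊕1⊕1⊕1⊕1⊕1⊕1⊕0⊕0 = 0
Syndrome s16…s1 = 00010 → error at position 2.
Flip position 2: 0111101011110000110011011111100 → 0011101011110000110011011111100
Read data bits from positions 3,5,6,7,9,10,11,12,13,14,15,17,18,19,20,21,22,23,24,25,26,27,28,29,30,31: 11011111000110011011111100

11011111000110011011111100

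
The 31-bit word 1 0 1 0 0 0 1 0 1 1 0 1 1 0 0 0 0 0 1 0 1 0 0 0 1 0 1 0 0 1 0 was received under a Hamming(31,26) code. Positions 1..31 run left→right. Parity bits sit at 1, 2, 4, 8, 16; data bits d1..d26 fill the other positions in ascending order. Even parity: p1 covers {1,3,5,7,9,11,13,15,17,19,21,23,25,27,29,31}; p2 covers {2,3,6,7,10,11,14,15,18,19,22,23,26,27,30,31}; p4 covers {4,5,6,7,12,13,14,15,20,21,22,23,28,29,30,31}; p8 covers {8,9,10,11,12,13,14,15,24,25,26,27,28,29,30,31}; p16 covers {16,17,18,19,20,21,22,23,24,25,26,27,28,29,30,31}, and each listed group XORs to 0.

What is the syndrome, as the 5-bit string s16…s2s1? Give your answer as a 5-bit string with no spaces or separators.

s1 (pos 1,3,5,7,9,11,13,15,17,19,21,23,25,27,29,31): 1⊕1⊕0⊕1⊕1⊕0⊕1⊕0⊕0⊕1⊕1⊕0⊕1⊕1⊕0⊕0 = 1
s2 (pos 2,3,6,7,10,11,14,15,18,19,22,23,26,27,30,31): 0⊕1⊕0⊕1⊕1⊕0⊕0⊕0⊕0⊕1⊕0⊕0⊕0⊕1⊕1⊕0 = 0
s4 (pos 4,5,6,7,12,13,14,15,20,21,22,23,28,29,30,31): 0⊕0⊕0⊕1⊕1⊕1⊕0⊕0⊕0⊕1⊕0⊕0⊕0⊕0⊕1⊕0 = 1
s8 (pos 8,9,10,11,12,13,14,15,24,25,26,27,28,29,30,31): 0⊕1⊕1⊕0⊕1⊕1⊕0⊕0⊕0⊕1⊕0⊕1⊕0⊕0⊕1⊕0 = 1
s16 (pos 16,17,18,19,20,21,22,23,24,25,26,27,28,29,30,31): 0⊕0⊕0⊕1⊕0⊕1⊕0⊕0⊕0⊕1⊕0⊕1⊕0⊕0⊕1⊕0 = 1
Syndrome s16…s1 = 11101 → error at position 29.

11101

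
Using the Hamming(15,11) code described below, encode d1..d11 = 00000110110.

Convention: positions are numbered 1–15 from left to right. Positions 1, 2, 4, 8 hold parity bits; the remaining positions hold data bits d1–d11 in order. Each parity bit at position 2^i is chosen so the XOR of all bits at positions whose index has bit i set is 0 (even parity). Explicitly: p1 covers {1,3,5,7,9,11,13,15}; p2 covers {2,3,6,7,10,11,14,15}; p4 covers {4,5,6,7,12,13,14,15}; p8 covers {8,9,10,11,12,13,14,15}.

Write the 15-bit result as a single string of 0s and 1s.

010000000110110

Place data at non-parity positions: p1 p2 0 p4 0 0 0 p8 0 1 1 0 1 1 0
p1 (pos 1,3,5,7,9,11,13,15): XOR of data positions = 0⊕0⊕0⊕0⊕1⊕1⊕0 = 0
p2 (pos 2,3,6,7,10,11,14,15): XOR of data positions = 0⊕0⊕0⊕1⊕1⊕1⊕0 = 1
p4 (pos 4,5,6,7,12,13,14,15): XOR of data positions = 0⊕0⊕0⊕0⊕1⊕1⊕0 = 0
p8 (pos 8,9,10,11,12,13,14,15): XOR of data positions = 0⊕1⊕1⊕0⊕1⊕1⊕0 = 0
Codeword: 010000000110110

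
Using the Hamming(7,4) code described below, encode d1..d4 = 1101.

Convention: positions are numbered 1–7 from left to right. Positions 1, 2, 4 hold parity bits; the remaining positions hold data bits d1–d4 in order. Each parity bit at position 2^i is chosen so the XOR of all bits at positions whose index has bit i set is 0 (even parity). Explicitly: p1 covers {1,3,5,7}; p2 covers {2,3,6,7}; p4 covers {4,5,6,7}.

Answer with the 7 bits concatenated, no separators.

Place data at non-parity positions: p1 p2 1 p4 1 0 1
p1 (pos 1,3,5,7): XOR of data positions = 1⊕1⊕1 = 1
p2 (pos 2,3,6,7): XOR of data positions = 1⊕0⊕1 = 0
p4 (pos 4,5,6,7): XOR of data positions = 1⊕0⊕1 = 0
Codeword: 1010101

1010101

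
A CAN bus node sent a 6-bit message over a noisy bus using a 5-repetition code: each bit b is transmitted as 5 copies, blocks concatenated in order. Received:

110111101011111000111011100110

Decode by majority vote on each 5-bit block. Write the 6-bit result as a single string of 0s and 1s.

Block 1 (11011): 4 ones → 1
Block 2 (11010): 3 ones → 1
Block 3 (11111): 5 ones → 1
Block 4 (00011): 2 ones → 0
Block 5 (10111): 4 ones → 1
Block 6 (00110): 2 ones → 0

111010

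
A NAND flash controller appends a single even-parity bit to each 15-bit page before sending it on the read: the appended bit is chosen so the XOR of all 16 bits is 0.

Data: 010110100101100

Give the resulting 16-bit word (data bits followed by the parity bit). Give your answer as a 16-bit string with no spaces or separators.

XOR of the 15 data bits: 0⊕1⊕0⊕1⊕1⊕0⊕1⊕0⊕0⊕1⊕0⊕1⊕1⊕0⊕0 = 1
Parity bit = 1 (so all 16 bits XOR to 0).

0101101001011001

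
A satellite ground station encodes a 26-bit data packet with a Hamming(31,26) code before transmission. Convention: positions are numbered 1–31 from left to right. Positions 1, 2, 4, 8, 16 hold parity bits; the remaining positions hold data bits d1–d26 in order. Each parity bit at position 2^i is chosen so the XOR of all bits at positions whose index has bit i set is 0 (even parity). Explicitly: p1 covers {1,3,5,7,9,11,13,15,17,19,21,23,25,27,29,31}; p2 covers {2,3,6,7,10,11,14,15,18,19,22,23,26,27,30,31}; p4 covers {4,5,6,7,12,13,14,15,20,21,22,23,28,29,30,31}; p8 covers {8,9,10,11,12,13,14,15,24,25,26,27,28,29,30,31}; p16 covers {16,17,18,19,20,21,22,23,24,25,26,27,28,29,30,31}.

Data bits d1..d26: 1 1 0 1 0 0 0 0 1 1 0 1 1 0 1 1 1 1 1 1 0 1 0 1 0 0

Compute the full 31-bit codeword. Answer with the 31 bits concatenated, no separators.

Place data at non-parity positions: p1 p2 1 p4 1 0 1 p8 0 0 0 0 1 1 0 p16 1 1 0 1 1 1 1 1 1 0 1 0 1 0 0
p1 (pos 1,3,5,7,9,11,13,15,17,19,21,23,25,27,29,31): XOR of data positions = 1⊕1⊕1⊕0⊕0⊕1⊕0⊕1⊕0⊕1⊕1⊕1⊕1⊕1⊕0 = 0
p2 (pos 2,3,6,7,10,11,14,15,18,19,22,23,26,27,30,31): XOR of data positions = 1⊕0⊕1⊕0⊕0⊕1⊕0⊕1⊕0⊕1⊕1⊕0⊕1⊕0⊕0 = 1
p4 (pos 4,5,6,7,12,13,14,15,20,21,22,23,28,29,30,31): XOR of data positions = 1⊕0⊕1⊕0⊕1⊕1⊕0⊕1⊕1⊕1⊕1⊕0⊕1⊕0⊕0 = 1
p8 (pos 8,9,10,11,12,13,14,15,24,25,26,27,28,29,30,31): XOR of data positions = 0⊕0⊕0⊕0⊕1⊕1⊕0⊕1⊕1⊕0⊕1⊕0⊕1⊕0⊕0 = 0
p16 (pos 16,17,18,19,20,21,22,23,24,25,26,27,28,29,30,31): XOR of data positions = 1⊕1⊕0⊕1⊕1⊕1⊕1⊕1⊕1⊕0⊕1⊕0⊕1⊕0⊕0 = 0
Codeword: 0111101000001100110111111010100

0111101000001100110111111010100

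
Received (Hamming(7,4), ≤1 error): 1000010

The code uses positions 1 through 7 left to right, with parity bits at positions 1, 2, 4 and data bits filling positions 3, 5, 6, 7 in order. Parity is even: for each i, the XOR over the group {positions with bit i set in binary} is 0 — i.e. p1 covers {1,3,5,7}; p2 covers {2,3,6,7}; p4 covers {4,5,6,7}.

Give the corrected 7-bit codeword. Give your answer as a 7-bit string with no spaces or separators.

s1 (pos 1,3,5,7): 1⊕0⊕0⊕0 = 1
s2 (pos 2,3,6,7): 0⊕0⊕1⊕0 = 1
s4 (pos 4,5,6,7): 0⊕0⊕1⊕0 = 1
Syndrome s4…s1 = 111 → error at position 7.
Flip position 7: 1000010 → 1000011

1000011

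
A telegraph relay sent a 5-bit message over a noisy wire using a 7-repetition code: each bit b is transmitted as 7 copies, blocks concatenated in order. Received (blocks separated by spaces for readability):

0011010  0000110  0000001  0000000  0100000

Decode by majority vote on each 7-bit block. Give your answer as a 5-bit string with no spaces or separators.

Block 1 (0011010): 3 ones → 0
Block 2 (0000110): 2 ones → 0
Block 3 (0000001): 1 one → 0
Block 4 (0000000): 0 ones → 0
Block 5 (0100000): 1 one → 0

00000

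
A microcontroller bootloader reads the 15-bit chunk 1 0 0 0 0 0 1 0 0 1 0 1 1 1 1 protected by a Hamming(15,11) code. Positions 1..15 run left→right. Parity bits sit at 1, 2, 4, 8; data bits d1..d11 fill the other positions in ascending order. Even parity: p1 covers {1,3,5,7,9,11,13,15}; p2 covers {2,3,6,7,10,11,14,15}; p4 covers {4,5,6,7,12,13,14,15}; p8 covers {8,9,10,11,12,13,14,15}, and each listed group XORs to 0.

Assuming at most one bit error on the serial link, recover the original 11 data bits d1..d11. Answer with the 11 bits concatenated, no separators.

s1 (pos 1,3,5,7,9,11,13,15): 1⊕0⊕0⊕1⊕0⊕0⊕1⊕1 = 0
s2 (pos 2,3,6,7,10,11,14,15): 0⊕0⊕0⊕1⊕1⊕0⊕1⊕1 = 0
s4 (pos 4,5,6,7,12,13,14,15): 0⊕0⊕0⊕1⊕1⊕1⊕1⊕1 = 1
s8 (pos 8,9,10,11,12,13,14,15): 0⊕0⊕1⊕0⊕1⊕1⊕1⊕1 = 1
Syndrome s8…s1 = 1100 → error at position 12.
Flip position 12: 100000100101111 → 100000100100111
Read data bits from positions 3,5,6,7,9,10,11,12,13,14,15: 00010100111

00010100111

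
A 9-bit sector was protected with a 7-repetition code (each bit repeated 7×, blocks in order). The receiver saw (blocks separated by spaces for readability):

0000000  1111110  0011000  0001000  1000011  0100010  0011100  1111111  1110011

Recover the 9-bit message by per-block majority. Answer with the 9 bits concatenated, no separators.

010000011

Block 1 (0000000): 0 ones → 0
Block 2 (1111110): 6 ones → 1
Block 3 (0011000): 2 ones → 0
Block 4 (0001000): 1 one → 0
Block 5 (1000011): 3 ones → 0
Block 6 (0100010): 2 ones → 0
Block 7 (0011100): 3 ones → 0
Block 8 (1111111): 7 ones → 1
Block 9 (1110011): 5 ones → 1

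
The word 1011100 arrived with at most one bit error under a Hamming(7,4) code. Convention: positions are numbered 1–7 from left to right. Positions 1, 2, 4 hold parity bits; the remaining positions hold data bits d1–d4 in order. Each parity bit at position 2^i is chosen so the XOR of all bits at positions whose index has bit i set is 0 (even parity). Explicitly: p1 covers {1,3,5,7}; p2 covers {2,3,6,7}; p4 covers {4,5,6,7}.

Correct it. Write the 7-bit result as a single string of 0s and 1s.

s1 (pos 1,3,5,7): 1⊕1⊕1⊕0 = 1
s2 (pos 2,3,6,7): 0⊕1⊕0⊕0 = 1
s4 (pos 4,5,6,7): 1⊕1⊕0⊕0 = 0
Syndrome s4…s1 = 011 → error at position 3.
Flip position 3: 1011100 → 1001100

1001100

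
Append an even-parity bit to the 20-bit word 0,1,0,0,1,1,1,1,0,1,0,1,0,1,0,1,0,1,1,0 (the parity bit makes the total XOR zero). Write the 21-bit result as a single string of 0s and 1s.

010011110101010101101

XOR of the 20 data bits: 0⊕1⊕0⊕0⊕1⊕1⊕1⊕1⊕0⊕1⊕0⊕1⊕0⊕1⊕0⊕1⊕0⊕1⊕1⊕0 = 1
Parity bit = 1 (so all 21 bits XOR to 0).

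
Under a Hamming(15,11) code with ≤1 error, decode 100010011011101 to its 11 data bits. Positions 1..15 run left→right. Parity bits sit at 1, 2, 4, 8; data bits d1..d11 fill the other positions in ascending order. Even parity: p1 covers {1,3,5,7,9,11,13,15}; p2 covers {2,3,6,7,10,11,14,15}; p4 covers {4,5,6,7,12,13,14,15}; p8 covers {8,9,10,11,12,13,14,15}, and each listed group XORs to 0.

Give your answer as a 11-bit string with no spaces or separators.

01001011101

s1 (pos 1,3,5,7,9,11,13,15): 1⊕0⊕1⊕0⊕1⊕1⊕1⊕1 = 0
s2 (pos 2,3,6,7,10,11,14,15): 0⊕0⊕0⊕0⊕0⊕1⊕0⊕1 = 0
s4 (pos 4,5,6,7,12,13,14,15): 0⊕1⊕0⊕0⊕1⊕1⊕0⊕1 = 0
s8 (pos 8,9,10,11,12,13,14,15): 1⊕1⊕0⊕1⊕1⊕1⊕0⊕1 = 0
Syndrome s8…s1 = 0000 → no error.
Read data bits from positions 3,5,6,7,9,10,11,12,13,14,15: 01001011101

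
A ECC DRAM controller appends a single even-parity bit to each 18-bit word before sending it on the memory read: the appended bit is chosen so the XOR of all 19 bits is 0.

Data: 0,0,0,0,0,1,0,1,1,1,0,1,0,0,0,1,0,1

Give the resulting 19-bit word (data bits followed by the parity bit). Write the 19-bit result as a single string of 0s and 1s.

0000010111010001011

XOR of the 18 data bits: 0⊕0⊕0⊕0⊕0⊕1⊕0⊕1⊕1⊕1⊕0⊕1⊕0⊕0⊕0⊕1⊕0⊕1 = 1
Parity bit = 1 (so all 19 bits XOR to 0).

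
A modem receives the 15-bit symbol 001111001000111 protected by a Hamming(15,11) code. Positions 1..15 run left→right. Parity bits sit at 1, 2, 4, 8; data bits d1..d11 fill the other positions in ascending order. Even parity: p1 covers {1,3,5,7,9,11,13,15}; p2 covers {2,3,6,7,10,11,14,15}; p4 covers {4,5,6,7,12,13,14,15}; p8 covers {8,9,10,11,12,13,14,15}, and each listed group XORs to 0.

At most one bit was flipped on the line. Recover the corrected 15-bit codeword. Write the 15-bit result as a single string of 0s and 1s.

s1 (pos 1,3,5,7,9,11,13,15): 0⊕1⊕1⊕0⊕1⊕0⊕1⊕1 = 1
s2 (pos 2,3,6,7,10,11,14,15): 0⊕1⊕1⊕0⊕0⊕0⊕1⊕1 = 0
s4 (pos 4,5,6,7,12,13,14,15): 1⊕1⊕1⊕0⊕0⊕1⊕1⊕1 = 0
s8 (pos 8,9,10,11,12,13,14,15): 0⊕1⊕0⊕0⊕0⊕1⊕1⊕1 = 0
Syndrome s8…s1 = 0001 → error at position 1.
Flip position 1: 001111001000111 → 101111001000111

101111001000111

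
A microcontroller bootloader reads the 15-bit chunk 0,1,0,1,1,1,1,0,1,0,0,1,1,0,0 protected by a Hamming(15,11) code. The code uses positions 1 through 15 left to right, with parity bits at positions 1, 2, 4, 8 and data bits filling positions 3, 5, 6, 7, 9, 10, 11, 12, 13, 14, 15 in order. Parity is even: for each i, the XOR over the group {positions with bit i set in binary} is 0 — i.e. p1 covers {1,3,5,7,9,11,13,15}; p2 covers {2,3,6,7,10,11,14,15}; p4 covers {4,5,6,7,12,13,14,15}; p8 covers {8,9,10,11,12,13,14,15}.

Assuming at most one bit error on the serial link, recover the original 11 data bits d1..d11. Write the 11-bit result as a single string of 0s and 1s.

01111101100

s1 (pos 1,3,5,7,9,11,13,15): 0⊕0⊕1⊕1⊕1⊕0⊕1⊕0 = 0
s2 (pos 2,3,6,7,10,11,14,15): 1⊕0⊕1⊕1⊕0⊕0⊕0⊕0 = 1
s4 (pos 4,5,6,7,12,13,14,15): 1⊕1⊕1⊕1⊕1⊕1⊕0⊕0 = 0
s8 (pos 8,9,10,11,12,13,14,15): 0⊕1⊕0⊕0⊕1⊕1⊕0⊕0 = 1
Syndrome s8…s1 = 1010 → error at position 10.
Flip position 10: 010111101001100 → 010111101101100
Read data bits from positions 3,5,6,7,9,10,11,12,13,14,15: 01111101100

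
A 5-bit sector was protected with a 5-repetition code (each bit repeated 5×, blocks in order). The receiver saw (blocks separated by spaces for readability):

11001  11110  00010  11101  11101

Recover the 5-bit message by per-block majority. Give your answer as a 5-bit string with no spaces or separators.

11011

Block 1 (11001): 3 ones → 1
Block 2 (11110): 4 ones → 1
Block 3 (00010): 1 one → 0
Block 4 (11101): 4 ones → 1
Block 5 (11101): 4 ones → 1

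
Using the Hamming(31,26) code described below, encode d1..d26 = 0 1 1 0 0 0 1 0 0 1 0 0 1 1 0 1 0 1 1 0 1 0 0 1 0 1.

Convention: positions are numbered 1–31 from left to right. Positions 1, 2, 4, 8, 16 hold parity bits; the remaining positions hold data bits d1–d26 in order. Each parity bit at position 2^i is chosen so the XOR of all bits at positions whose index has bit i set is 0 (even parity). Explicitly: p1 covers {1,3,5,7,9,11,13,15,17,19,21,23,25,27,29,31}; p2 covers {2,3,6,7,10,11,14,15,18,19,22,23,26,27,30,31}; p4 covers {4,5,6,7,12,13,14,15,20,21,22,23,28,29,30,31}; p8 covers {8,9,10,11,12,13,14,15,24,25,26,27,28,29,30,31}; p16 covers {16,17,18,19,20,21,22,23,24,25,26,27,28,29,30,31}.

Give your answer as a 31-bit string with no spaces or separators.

Place data at non-parity positions: p1 p2 0 p4 1 1 0 p8 0 0 1 0 0 1 0 p16 0 1 1 0 1 0 1 1 0 1 0 0 1 0 1
p1 (pos 1,3,5,7,9,11,13,15,17,19,21,23,25,27,29,31): XOR of data positions = 0⊕1⊕0⊕0⊕1⊕0⊕0⊕0⊕1⊕1⊕1⊕0⊕0⊕1⊕1 = 1
p2 (pos 2,3,6,7,10,11,14,15,18,19,22,23,26,27,30,31): XOR of data positions = 0⊕1⊕0⊕0⊕1⊕1⊕0⊕1⊕1⊕0⊕1⊕1⊕0⊕0⊕1 = 0
p4 (pos 4,5,6,7,12,13,14,15,20,21,22,23,28,29,30,31): XOR of data positions = 1⊕1⊕0⊕0⊕0⊕1⊕0⊕0⊕1⊕0⊕1⊕0⊕1⊕0⊕1 = 1
p8 (pos 8,9,10,11,12,13,14,15,24,25,26,27,28,29,30,31): XOR of data positions = 0⊕0⊕1⊕0⊕0⊕1⊕0⊕1⊕0⊕1⊕0⊕0⊕1⊕0⊕1 = 0
p16 (pos 16,17,18,19,20,21,22,23,24,25,26,27,28,29,30,31): XOR of data positions = 0⊕1⊕1⊕0⊕1⊕0⊕1⊕1⊕0⊕1⊕0⊕0⊕1⊕0⊕1 = 0
Codeword: 1001110000100100011010110100101

1001110000100100011010110100101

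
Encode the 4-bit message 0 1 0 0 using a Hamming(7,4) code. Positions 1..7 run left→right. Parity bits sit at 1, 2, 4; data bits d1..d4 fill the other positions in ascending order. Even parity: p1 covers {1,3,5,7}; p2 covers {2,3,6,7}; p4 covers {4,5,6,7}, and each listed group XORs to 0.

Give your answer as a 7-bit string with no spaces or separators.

1001100

Place data at non-parity positions: p1 p2 0 p4 1 0 0
p1 (pos 1,3,5,7): XOR of data positions = 0⊕1⊕0 = 1
p2 (pos 2,3,6,7): XOR of data positions = 0⊕0⊕0 = 0
p4 (pos 4,5,6,7): XOR of data positions = 1⊕0⊕0 = 1
Codeword: 1001100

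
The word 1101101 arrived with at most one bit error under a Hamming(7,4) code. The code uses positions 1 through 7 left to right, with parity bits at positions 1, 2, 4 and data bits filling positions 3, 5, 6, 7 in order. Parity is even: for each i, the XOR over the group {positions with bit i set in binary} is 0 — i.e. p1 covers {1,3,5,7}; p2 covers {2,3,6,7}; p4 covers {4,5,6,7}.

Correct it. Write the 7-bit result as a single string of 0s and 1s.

s1 (pos 1,3,5,7): 1⊕0⊕1⊕1 = 1
s2 (pos 2,3,6,7): 1⊕0⊕0⊕1 = 0
s4 (pos 4,5,6,7): 1⊕1⊕0⊕1 = 1
Syndrome s4…s1 = 101 → error at position 5.
Flip position 5: 1101101 → 1101001

1101001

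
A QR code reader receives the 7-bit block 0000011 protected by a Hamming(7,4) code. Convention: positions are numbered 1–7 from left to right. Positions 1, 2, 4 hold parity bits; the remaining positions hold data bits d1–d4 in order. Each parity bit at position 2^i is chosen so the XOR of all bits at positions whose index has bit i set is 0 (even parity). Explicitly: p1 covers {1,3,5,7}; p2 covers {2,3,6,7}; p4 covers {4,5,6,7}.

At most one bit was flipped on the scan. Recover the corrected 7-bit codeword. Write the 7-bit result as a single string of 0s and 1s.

s1 (pos 1,3,5,7): 0⊕0⊕0⊕1 = 1
s2 (pos 2,3,6,7): 0⊕0⊕1⊕1 = 0
s4 (pos 4,5,6,7): 0⊕0⊕1⊕1 = 0
Syndrome s4…s1 = 001 → error at position 1.
Flip position 1: 0000011 → 1000011

1000011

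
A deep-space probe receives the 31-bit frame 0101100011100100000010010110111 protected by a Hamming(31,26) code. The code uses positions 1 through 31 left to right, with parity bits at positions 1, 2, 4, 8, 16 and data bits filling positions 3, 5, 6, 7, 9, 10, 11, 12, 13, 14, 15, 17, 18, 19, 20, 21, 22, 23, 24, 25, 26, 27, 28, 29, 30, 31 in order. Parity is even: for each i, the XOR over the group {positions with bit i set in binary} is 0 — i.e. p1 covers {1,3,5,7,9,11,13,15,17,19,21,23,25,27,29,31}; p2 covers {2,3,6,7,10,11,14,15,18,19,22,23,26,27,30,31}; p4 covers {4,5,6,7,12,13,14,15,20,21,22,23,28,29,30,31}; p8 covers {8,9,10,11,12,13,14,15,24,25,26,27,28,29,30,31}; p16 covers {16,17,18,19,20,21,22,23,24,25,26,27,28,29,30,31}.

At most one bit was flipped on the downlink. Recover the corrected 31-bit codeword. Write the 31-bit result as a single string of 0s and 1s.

s1 (pos 1,3,5,7,9,11,13,15,17,19,21,23,25,27,29,31): 0⊕0⊕1⊕0⊕1⊕1⊕0⊕0⊕0⊕0⊕1⊕0⊕0⊕1⊕1⊕1 = 1
s2 (pos 2,3,6,7,10,11,14,15,18,19,22,23,26,27,30,31): 1⊕0⊕0⊕0⊕1⊕1⊕1⊕0⊕0⊕0⊕0⊕0⊕1⊕1⊕1⊕1 = 0
s4 (pos 4,5,6,7,12,13,14,15,20,21,22,23,28,29,30,31): 1⊕1⊕0⊕0⊕0⊕0⊕1⊕0⊕0⊕1⊕0⊕0⊕0⊕1⊕1⊕1 = 1
s8 (pos 8,9,10,11,12,13,14,15,24,25,26,27,28,29,30,31): 0⊕1⊕1⊕1⊕0⊕0⊕1⊕0⊕1⊕0⊕1⊕1⊕0⊕1⊕1⊕1 = 0
s16 (pos 16,17,18,19,20,21,22,23,24,25,26,27,28,29,30,31): 0⊕0⊕0⊕0⊕0⊕1⊕0⊕0⊕1⊕0⊕1⊕1⊕0⊕1⊕1⊕1 = 1
Syndrome s16…s1 = 10101 → error at position 21.
Flip position 21: 0101100011100100000010010110111 → 0101100011100100000000010110111

0101100011100100000000010110111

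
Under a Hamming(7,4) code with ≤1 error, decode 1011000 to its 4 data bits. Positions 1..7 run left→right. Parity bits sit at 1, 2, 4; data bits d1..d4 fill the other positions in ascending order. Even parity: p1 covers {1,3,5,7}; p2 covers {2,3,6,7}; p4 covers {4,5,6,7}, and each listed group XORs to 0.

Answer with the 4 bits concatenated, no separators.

s1 (pos 1,3,5,7): 1⊕1⊕0⊕0 = 0
s2 (pos 2,3,6,7): 0⊕1⊕0⊕0 = 1
s4 (pos 4,5,6,7): 1⊕0⊕0⊕0 = 1
Syndrome s4…s1 = 110 → error at position 6.
Flip position 6: 1011000 → 1011010
Read data bits from positions 3,5,6,7: 1010

1010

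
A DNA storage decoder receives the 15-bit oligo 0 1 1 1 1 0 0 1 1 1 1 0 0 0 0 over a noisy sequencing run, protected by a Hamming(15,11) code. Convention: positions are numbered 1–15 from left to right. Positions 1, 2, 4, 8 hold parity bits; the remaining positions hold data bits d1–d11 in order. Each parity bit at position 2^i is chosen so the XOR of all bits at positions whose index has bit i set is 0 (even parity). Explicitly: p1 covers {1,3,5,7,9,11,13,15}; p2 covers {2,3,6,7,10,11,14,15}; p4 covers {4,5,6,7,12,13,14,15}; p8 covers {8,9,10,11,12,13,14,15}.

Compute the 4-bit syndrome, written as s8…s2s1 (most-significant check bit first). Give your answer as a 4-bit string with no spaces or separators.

s1 (pos 1,3,5,7,9,11,13,15): 0⊕1⊕1⊕0⊕1⊕1⊕0⊕0 = 0
s2 (pos 2,3,6,7,10,11,14,15): 1⊕1⊕0⊕0⊕1⊕1⊕0⊕0 = 0
s4 (pos 4,5,6,7,12,13,14,15): 1⊕1⊕0⊕0⊕0⊕0⊕0⊕0 = 0
s8 (pos 8,9,10,11,12,13,14,15): 1⊕1⊕1⊕1⊕0⊕0⊕0⊕0 = 0
Syndrome s8…s1 = 0000 → no error.

0000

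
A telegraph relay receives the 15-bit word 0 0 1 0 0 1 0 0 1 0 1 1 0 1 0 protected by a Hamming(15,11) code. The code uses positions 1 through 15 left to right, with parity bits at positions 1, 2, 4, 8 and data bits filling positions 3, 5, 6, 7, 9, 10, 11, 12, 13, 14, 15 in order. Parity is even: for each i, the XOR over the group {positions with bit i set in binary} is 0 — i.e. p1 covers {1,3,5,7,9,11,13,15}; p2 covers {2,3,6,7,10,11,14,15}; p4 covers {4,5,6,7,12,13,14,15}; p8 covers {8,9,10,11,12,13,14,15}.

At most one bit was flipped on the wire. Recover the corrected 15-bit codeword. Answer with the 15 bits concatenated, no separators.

001011001011010

s1 (pos 1,3,5,7,9,11,13,15): 0⊕1⊕0⊕0⊕1⊕1⊕0⊕0 = 1
s2 (pos 2,3,6,7,10,11,14,15): 0⊕1⊕1⊕0⊕0⊕1⊕1⊕0 = 0
s4 (pos 4,5,6,7,12,13,14,15): 0⊕0⊕1⊕0⊕1⊕0⊕1⊕0 = 1
s8 (pos 8,9,10,11,12,13,14,15): 0⊕1⊕0⊕1⊕1⊕0⊕1⊕0 = 0
Syndrome s8…s1 = 0101 → error at position 5.
Flip position 5: 001001001011010 → 001011001011010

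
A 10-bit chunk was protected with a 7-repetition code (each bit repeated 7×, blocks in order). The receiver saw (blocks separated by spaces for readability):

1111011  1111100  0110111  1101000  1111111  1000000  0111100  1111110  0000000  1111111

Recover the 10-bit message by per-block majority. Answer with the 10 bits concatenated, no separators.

1110101101

Block 1 (1111011): 6 ones → 1
Block 2 (1111100): 5 ones → 1
Block 3 (0110111): 5 ones → 1
Block 4 (1101000): 3 ones → 0
Block 5 (1111111): 7 ones → 1
Block 6 (1000000): 1 one → 0
Block 7 (0111100): 4 ones → 1
Block 8 (1111110): 6 ones → 1
Block 9 (0000000): 0 ones → 0
Block 10 (1111111): 7 ones → 1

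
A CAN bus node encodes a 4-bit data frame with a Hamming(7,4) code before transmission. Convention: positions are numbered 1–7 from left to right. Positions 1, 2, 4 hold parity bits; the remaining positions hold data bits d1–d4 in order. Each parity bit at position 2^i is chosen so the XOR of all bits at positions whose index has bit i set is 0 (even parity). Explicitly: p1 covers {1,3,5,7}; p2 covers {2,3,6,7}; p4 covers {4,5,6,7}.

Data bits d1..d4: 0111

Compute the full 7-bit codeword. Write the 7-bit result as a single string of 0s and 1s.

0001111

Place data at non-parity positions: p1 p2 0 p4 1 1 1
p1 (pos 1,3,5,7): XOR of data positions = 0⊕1⊕1 = 0
p2 (pos 2,3,6,7): XOR of data positions = 0⊕1⊕1 = 0
p4 (pos 4,5,6,7): XOR of data positions = 1⊕1⊕1 = 1
Codeword: 0001111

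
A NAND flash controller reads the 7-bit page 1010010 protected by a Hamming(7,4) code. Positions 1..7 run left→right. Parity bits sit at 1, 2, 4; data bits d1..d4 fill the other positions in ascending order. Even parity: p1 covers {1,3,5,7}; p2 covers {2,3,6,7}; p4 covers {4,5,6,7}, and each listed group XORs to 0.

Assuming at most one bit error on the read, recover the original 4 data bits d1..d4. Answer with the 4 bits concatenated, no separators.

s1 (pos 1,3,5,7): 1⊕1⊕0⊕0 = 0
s2 (pos 2,3,6,7): 0⊕1⊕1⊕0 = 0
s4 (pos 4,5,6,7): 0⊕0⊕1⊕0 = 1
Syndrome s4…s1 = 100 → error at position 4.
Flip position 4: 1010010 → 1011010
Read data bits from positions 3,5,6,7: 1010

1010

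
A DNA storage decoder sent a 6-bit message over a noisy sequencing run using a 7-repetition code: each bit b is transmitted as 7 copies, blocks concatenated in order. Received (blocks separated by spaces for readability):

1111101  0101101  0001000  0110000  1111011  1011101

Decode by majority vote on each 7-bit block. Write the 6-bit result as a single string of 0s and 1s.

110011

Block 1 (1111101): 6 ones → 1
Block 2 (0101101): 4 ones → 1
Block 3 (0001000): 1 one → 0
Block 4 (0110000): 2 ones → 0
Block 5 (1111011): 6 ones → 1
Block 6 (1011101): 5 ones → 1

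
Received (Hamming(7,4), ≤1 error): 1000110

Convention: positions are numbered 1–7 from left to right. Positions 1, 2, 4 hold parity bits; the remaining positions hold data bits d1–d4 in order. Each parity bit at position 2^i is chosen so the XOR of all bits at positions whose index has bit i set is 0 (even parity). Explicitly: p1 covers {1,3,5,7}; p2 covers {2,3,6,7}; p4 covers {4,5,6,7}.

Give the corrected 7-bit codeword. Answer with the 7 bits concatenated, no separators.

s1 (pos 1,3,5,7): 1⊕0⊕1⊕0 = 0
s2 (pos 2,3,6,7): 0⊕0⊕1⊕0 = 1
s4 (pos 4,5,6,7): 0⊕1⊕1⊕0 = 0
Syndrome s4…s1 = 010 → error at position 2.
Flip position 2: 1000110 → 1100110

1100110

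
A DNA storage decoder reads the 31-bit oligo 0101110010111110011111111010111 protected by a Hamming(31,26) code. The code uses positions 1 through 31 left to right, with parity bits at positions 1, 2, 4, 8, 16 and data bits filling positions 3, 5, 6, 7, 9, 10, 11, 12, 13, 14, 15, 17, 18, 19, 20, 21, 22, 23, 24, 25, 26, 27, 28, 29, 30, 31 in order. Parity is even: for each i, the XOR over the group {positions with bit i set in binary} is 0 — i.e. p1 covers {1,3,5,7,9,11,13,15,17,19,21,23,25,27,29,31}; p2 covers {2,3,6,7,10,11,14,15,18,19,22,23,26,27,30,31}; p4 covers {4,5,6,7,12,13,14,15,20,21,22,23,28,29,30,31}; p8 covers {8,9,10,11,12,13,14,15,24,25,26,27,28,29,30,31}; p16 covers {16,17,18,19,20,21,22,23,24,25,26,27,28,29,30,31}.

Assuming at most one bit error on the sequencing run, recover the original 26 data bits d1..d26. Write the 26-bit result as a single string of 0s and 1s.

s1 (pos 1,3,5,7,9,11,13,15,17,19,21,23,25,27,29,31): 0⊕0⊕1⊕0⊕1⊕1⊕1⊕1⊕0⊕1⊕1⊕1⊕1⊕1⊕1⊕1 = 0
s2 (pos 2,3,6,7,10,11,14,15,18,19,22,23,26,27,30,31): 1⊕0⊕1⊕0⊕0⊕1⊕1⊕1⊕1⊕1⊕1⊕1⊕0⊕1⊕1⊕1 = 0
s4 (pos 4,5,6,7,12,13,14,15,20,21,22,23,28,29,30,31): 1⊕1⊕1⊕0⊕1⊕1⊕1⊕1⊕1⊕1⊕1⊕1⊕0⊕1⊕1⊕1 = 0
s8 (pos 8,9,10,11,12,13,14,15,24,25,26,27,28,29,30,31): 0⊕1⊕0⊕1⊕1⊕1⊕1⊕1⊕1⊕1⊕0⊕1⊕0⊕1⊕1⊕1 = 0
s16 (pos 16,17,18,19,20,21,22,23,24,25,26,27,28,29,30,31): 0⊕0⊕1⊕1⊕1⊕1⊕1⊕1⊕1⊕1⊕0⊕1⊕0⊕1⊕1⊕1 = 0
Syndrome s16…s1 = 00000 → no error.
Read data bits from positions 3,5,6,7,9,10,11,12,13,14,15,17,18,19,20,21,22,23,24,25,26,27,28,29,30,31: 01101011111011111111010111

01101011111011111111010111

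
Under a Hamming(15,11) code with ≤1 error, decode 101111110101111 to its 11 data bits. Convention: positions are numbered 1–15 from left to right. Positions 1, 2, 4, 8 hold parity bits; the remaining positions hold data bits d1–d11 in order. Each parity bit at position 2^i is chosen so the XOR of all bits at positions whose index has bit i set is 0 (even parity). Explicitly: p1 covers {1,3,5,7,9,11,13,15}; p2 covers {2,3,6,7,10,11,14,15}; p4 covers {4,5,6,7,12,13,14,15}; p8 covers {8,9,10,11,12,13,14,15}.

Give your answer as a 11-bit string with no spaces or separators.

11110101111

s1 (pos 1,3,5,7,9,11,13,15): 1⊕1⊕1⊕1⊕0⊕0⊕1⊕1 = 0
s2 (pos 2,3,6,7,10,11,14,15): 0⊕1⊕1⊕1⊕1⊕0⊕1⊕1 = 0
s4 (pos 4,5,6,7,12,13,14,15): 1⊕1⊕1⊕1⊕1⊕1⊕1⊕1 = 0
s8 (pos 8,9,10,11,12,13,14,15): 1⊕0⊕1⊕0⊕1⊕1⊕1⊕1 = 0
Syndrome s8…s1 = 0000 → no error.
Read data bits from positions 3,5,6,7,9,10,11,12,13,14,15: 11110101111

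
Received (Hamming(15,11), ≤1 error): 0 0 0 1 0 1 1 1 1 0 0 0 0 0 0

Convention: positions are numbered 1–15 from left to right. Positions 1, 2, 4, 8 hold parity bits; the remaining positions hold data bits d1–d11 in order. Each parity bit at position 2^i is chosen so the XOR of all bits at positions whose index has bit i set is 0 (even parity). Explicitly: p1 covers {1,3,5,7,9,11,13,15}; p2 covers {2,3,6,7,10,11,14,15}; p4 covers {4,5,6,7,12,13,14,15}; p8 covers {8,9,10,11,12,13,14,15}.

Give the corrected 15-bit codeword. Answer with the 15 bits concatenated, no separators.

000001111000000

s1 (pos 1,3,5,7,9,11,13,15): 0⊕0⊕0⊕1⊕1⊕0⊕0⊕0 = 0
s2 (pos 2,3,6,7,10,11,14,15): 0⊕0⊕1⊕1⊕0⊕0⊕0⊕0 = 0
s4 (pos 4,5,6,7,12,13,14,15): 1⊕0⊕1⊕1⊕0⊕0⊕0⊕0 = 1
s8 (pos 8,9,10,11,12,13,14,15): 1⊕1⊕0⊕0⊕0⊕0⊕0⊕0 = 0
Syndrome s8…s1 = 0100 → error at position 4.
Flip position 4: 000101111000000 → 000001111000000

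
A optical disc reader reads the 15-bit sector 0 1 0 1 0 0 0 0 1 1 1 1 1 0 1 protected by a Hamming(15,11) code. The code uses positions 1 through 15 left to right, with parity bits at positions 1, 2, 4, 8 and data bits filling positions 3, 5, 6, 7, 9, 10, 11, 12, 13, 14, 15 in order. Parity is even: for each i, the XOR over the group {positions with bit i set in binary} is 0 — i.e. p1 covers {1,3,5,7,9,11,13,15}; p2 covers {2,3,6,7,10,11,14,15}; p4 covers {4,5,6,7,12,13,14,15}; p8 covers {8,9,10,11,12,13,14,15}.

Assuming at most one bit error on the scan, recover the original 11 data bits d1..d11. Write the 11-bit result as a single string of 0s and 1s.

00001111101

s1 (pos 1,3,5,7,9,11,13,15): 0⊕0⊕0⊕0⊕1⊕1⊕1⊕1 = 0
s2 (pos 2,3,6,7,10,11,14,15): 1⊕0⊕0⊕0⊕1⊕1⊕0⊕1 = 0
s4 (pos 4,5,6,7,12,13,14,15): 1⊕0⊕0⊕0⊕1⊕1⊕0⊕1 = 0
s8 (pos 8,9,10,11,12,13,14,15): 0⊕1⊕1⊕1⊕1⊕1⊕0⊕1 = 0
Syndrome s8…s1 = 0000 → no error.
Read data bits from positions 3,5,6,7,9,10,11,12,13,14,15: 00001111101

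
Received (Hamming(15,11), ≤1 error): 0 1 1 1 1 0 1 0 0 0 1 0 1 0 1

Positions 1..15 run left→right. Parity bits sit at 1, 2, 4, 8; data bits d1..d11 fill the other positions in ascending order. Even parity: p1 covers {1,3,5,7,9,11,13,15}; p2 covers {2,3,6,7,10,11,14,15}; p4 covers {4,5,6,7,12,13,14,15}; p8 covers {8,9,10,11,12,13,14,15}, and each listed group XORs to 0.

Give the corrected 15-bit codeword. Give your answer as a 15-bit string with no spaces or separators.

s1 (pos 1,3,5,7,9,11,13,15): 0⊕1⊕1⊕1⊕0⊕1⊕1⊕1 = 0
s2 (pos 2,3,6,7,10,11,14,15): 1⊕1⊕0⊕1⊕0⊕1⊕0⊕1 = 1
s4 (pos 4,5,6,7,12,13,14,15): 1⊕1⊕0⊕1⊕0⊕1⊕0⊕1 = 1
s8 (pos 8,9,10,11,12,13,14,15): 0⊕0⊕0⊕1⊕0⊕1⊕0⊕1 = 1
Syndrome s8…s1 = 1110 → error at position 14.
Flip position 14: 011110100010101 → 011110100010111

011110100010111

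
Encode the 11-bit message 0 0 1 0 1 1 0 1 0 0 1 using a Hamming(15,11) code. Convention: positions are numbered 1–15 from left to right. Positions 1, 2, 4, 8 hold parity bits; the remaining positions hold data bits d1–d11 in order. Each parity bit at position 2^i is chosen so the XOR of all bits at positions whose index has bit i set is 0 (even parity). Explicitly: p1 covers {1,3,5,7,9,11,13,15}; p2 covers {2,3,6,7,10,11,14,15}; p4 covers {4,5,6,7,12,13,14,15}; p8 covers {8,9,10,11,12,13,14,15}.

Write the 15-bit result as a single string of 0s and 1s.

Place data at non-parity positions: p1 p2 0 p4 0 1 0 p8 1 1 0 1 0 0 1
p1 (pos 1,3,5,7,9,11,13,15): XOR of data positions = 0⊕0⊕0⊕1⊕0⊕0⊕1 = 0
p2 (pos 2,3,6,7,10,11,14,15): XOR of data positions = 0⊕1⊕0⊕1⊕0⊕0⊕1 = 1
p4 (pos 4,5,6,7,12,13,14,15): XOR of data positions = 0⊕1⊕0⊕1⊕0⊕0⊕1 = 1
p8 (pos 8,9,10,11,12,13,14,15): XOR of data positions = 1⊕1⊕0⊕1⊕0⊕0⊕1 = 0
Codeword: 010101001101001

010101001101001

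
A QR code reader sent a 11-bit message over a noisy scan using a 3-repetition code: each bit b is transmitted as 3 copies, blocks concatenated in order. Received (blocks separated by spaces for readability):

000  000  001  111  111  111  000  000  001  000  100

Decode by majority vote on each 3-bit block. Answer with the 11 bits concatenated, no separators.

Block 1 (000): 0 ones → 0
Block 2 (000): 0 ones → 0
Block 3 (001): 1 one → 0
Block 4 (111): 3 ones → 1
Block 5 (111): 3 ones → 1
Block 6 (111): 3 ones → 1
Block 7 (000): 0 ones → 0
Block 8 (000): 0 ones → 0
Block 9 (001): 1 one → 0
Block 10 (000): 0 ones → 0
Block 11 (100): 1 one → 0

00011100000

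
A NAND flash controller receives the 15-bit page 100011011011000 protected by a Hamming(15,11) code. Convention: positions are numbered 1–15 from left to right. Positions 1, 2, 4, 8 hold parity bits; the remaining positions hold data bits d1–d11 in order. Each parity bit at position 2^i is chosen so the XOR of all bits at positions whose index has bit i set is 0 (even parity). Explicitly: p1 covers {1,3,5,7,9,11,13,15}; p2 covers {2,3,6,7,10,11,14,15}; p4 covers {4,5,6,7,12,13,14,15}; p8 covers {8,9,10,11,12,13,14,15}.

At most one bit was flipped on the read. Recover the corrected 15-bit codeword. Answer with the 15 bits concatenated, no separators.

100111011011000

s1 (pos 1,3,5,7,9,11,13,15): 1⊕0⊕1⊕0⊕1⊕1⊕0⊕0 = 0
s2 (pos 2,3,6,7,10,11,14,15): 0⊕0⊕1⊕0⊕0⊕1⊕0⊕0 = 0
s4 (pos 4,5,6,7,12,13,14,15): 0⊕1⊕1⊕0⊕1⊕0⊕0⊕0 = 1
s8 (pos 8,9,10,11,12,13,14,15): 1⊕1⊕0⊕1⊕1⊕0⊕0⊕0 = 0
Syndrome s8…s1 = 0100 → error at position 4.
Flip position 4: 100011011011000 → 100111011011000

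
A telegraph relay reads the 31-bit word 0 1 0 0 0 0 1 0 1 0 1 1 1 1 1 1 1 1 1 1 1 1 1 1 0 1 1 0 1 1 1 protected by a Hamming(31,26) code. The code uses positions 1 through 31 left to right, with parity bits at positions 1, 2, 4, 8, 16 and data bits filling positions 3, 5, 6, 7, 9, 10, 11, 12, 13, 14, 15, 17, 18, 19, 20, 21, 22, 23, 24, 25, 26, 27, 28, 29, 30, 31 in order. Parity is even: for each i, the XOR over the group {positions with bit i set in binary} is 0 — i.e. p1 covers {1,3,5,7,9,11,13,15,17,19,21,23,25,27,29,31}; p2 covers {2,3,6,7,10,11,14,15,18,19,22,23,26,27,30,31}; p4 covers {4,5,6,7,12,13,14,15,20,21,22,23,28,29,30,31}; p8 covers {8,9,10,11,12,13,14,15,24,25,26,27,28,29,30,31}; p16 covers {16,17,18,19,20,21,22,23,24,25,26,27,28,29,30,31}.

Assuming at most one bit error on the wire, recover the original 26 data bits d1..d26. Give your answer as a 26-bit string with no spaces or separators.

00011011111111111110110111

s1 (pos 1,3,5,7,9,11,13,15,17,19,21,23,25,27,29,31): 0⊕0⊕0⊕1⊕1⊕1⊕1⊕1⊕1⊕1⊕1⊕1⊕0⊕1⊕1⊕1 = 0
s2 (pos 2,3,6,7,10,11,14,15,18,19,22,23,26,27,30,31): 1⊕0⊕0⊕1⊕0⊕1⊕1⊕1⊕1⊕1⊕1⊕1⊕1⊕1⊕1⊕1 = 1
s4 (pos 4,5,6,7,12,13,14,15,20,21,22,23,28,29,30,31): 0⊕0⊕0⊕1⊕1⊕1⊕1⊕1⊕1⊕1⊕1⊕1⊕0⊕1⊕1⊕1 = 0
s8 (pos 8,9,10,11,12,13,14,15,24,25,26,27,28,29,30,31): 0⊕1⊕0⊕1⊕1⊕1⊕1⊕1⊕1⊕0⊕1⊕1⊕0⊕1⊕1⊕1 = 0
s16 (pos 16,17,18,19,20,21,22,23,24,25,26,27,28,29,30,31): 1⊕1⊕1⊕1⊕1⊕1⊕1⊕1⊕1⊕0⊕1⊕1⊕0⊕1⊕1⊕1 = 0
Syndrome s16…s1 = 00010 → error at position 2.
Flip position 2: 0100001010111111111111110110111 → 0000001010111111111111110110111
Read data bits from positions 3,5,6,7,9,10,11,12,13,14,15,17,18,19,20,21,22,23,24,25,26,27,28,29,30,31: 00011011111111111110110111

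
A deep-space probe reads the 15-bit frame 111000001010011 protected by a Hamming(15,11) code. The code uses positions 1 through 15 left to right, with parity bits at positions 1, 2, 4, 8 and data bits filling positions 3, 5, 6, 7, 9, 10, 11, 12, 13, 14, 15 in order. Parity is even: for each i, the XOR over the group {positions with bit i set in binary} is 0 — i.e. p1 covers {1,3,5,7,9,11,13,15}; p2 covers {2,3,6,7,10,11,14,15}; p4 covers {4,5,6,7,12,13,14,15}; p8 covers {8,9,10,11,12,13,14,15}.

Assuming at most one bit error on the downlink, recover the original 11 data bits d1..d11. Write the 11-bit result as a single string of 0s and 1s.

s1 (pos 1,3,5,7,9,11,13,15): 1⊕1⊕0⊕0⊕1⊕1⊕0⊕1 = 1
s2 (pos 2,3,6,7,10,11,14,15): 1⊕1⊕0⊕0⊕0⊕1⊕1⊕1 = 1
s4 (pos 4,5,6,7,12,13,14,15): 0⊕0⊕0⊕0⊕0⊕0⊕1⊕1 = 0
s8 (pos 8,9,10,11,12,13,14,15): 0⊕1⊕0⊕1⊕0⊕0⊕1⊕1 = 0
Syndrome s8…s1 = 0011 → error at position 3.
Flip position 3: 111000001010011 → 110000001010011
Read data bits from positions 3,5,6,7,9,10,11,12,13,14,15: 00001010011

00001010011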